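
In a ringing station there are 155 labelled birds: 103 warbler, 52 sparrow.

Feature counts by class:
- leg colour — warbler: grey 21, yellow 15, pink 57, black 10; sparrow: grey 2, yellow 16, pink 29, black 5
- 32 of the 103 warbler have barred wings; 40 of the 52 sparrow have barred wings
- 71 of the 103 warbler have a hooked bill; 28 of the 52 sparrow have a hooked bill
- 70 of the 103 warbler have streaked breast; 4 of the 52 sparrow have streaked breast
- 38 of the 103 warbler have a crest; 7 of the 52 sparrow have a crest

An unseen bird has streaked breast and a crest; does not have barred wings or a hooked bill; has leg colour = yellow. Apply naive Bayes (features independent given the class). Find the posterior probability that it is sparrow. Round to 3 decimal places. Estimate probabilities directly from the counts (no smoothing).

0.021

warbler: (103/155) × (15/103) × (71/103) × (32/103) × (70/103) × (38/103) ≈ 0.00519638
sparrow: (52/155) × (16/52) × (12/52) × (24/52) × (4/52) × (7/52) ≈ 0.000113848
P(sparrow | x) = 0.000113848 / 0.005310228 ≈ 0.021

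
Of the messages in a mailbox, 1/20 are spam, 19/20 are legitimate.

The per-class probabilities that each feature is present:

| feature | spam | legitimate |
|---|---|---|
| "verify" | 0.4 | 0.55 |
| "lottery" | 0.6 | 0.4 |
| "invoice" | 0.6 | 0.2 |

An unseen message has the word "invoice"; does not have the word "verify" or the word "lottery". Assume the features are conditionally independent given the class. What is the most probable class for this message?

legitimate

spam: 0.05 × (1−0.4) × (1−0.6) × 0.6 = 0.0072
legitimate: 0.95 × (1−0.55) × (1−0.4) × 0.2 = 0.0513
Highest score → legitimate.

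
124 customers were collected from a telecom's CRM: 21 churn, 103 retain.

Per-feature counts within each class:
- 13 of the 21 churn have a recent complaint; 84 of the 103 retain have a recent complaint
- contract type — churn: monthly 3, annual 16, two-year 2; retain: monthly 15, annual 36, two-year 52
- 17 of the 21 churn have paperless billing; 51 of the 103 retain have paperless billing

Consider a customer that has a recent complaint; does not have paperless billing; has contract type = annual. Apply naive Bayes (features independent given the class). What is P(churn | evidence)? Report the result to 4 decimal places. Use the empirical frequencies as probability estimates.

0.1129

churn: (21/124) × (13/21) × (16/21) × (4/21) ≈ 0.0152147
retain: (103/124) × (84/103) × (36/103) × (52/103) ≈ 0.119533
P(churn | x) = 0.0152147 / 0.1347477 ≈ 0.1129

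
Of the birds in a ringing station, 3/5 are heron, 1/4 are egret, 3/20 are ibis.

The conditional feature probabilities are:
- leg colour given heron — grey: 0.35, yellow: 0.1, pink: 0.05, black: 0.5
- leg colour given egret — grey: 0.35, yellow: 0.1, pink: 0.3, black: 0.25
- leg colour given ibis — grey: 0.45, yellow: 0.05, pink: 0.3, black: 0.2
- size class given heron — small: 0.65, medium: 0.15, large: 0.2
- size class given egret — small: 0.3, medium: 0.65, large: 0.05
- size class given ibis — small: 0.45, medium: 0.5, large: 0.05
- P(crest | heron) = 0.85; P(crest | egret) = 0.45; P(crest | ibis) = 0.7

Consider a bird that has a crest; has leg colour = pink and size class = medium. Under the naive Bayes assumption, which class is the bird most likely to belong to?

heron: 0.6 × 0.05 × 0.15 × 0.85 = 0.003825
egret: 0.25 × 0.3 × 0.65 × 0.45 = 0.0219375
ibis: 0.15 × 0.3 × 0.5 × 0.7 = 0.01575
Highest score → egret.

egret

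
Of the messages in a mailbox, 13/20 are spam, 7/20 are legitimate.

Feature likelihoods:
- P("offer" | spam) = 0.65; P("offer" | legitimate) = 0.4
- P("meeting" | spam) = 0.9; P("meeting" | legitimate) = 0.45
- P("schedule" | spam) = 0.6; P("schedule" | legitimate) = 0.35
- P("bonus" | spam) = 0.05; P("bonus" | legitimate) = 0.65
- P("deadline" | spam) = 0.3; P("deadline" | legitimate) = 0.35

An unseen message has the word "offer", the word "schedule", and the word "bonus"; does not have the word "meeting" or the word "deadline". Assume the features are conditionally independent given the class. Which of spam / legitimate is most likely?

spam: 0.65 × 0.65 × (1−0.9) × 0.6 × 0.05 × (1−0.3) = 0.00088725
legitimate: 0.35 × 0.4 × (1−0.45) × 0.35 × 0.65 × (1−0.35) = 0.011386375
Highest score → legitimate.

legitimate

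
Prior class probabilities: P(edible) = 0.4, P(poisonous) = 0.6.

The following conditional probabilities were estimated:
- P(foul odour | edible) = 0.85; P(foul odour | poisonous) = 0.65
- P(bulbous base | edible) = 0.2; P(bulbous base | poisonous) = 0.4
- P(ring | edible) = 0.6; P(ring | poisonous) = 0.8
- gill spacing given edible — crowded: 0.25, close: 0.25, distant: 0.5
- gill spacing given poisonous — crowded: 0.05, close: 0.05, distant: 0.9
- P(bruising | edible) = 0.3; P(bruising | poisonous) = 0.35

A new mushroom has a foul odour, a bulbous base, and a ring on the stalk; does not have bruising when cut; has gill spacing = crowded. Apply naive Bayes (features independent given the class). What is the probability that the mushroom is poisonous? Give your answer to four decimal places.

0.3623

edible: 0.4 × 0.85 × 0.2 × 0.6 × 0.25 × (1−0.3) = 0.00714
poisonous: 0.6 × 0.65 × 0.4 × 0.8 × 0.05 × (1−0.35) = 0.004056
P(poisonous | x) = 0.004056 / 0.011196 ≈ 0.3623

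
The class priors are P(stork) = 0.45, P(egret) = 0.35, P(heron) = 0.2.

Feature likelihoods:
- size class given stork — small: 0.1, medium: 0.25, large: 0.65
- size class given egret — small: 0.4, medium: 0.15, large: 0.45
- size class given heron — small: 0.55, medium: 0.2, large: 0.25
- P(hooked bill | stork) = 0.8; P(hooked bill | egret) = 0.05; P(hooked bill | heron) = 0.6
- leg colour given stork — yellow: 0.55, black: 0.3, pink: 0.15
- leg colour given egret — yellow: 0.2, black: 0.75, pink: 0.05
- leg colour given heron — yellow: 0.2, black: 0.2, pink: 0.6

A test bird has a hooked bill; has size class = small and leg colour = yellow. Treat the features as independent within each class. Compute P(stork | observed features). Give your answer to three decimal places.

0.576

stork: 0.45 × 0.1 × 0.8 × 0.55 = 0.0198
egret: 0.35 × 0.4 × 0.05 × 0.2 = 0.0014
heron: 0.2 × 0.55 × 0.6 × 0.2 = 0.0132
P(stork | x) = 0.0198 / 0.0344 ≈ 0.576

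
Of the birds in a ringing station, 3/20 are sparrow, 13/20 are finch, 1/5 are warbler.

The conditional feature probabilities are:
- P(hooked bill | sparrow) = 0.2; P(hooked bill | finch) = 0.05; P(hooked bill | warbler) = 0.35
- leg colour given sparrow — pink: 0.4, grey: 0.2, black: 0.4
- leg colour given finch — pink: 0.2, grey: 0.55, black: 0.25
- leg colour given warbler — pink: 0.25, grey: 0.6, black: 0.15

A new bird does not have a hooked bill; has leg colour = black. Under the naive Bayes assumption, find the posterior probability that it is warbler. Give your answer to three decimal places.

0.088

sparrow: 0.15 × (1−0.2) × 0.4 = 0.048
finch: 0.65 × (1−0.05) × 0.25 = 0.154375
warbler: 0.2 × (1−0.35) × 0.15 = 0.0195
P(warbler | x) = 0.0195 / 0.221875 ≈ 0.088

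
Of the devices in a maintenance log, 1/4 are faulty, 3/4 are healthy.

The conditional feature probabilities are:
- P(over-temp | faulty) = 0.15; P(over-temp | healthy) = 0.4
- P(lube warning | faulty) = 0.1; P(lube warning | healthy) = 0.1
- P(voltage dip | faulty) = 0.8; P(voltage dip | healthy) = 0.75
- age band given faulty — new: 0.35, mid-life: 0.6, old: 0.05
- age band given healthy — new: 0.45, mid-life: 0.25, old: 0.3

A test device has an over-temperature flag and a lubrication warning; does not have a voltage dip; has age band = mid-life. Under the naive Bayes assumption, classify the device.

faulty: 0.25 × 0.15 × 0.1 × (1−0.8) × 0.6 = 0.00045
healthy: 0.75 × 0.4 × 0.1 × (1−0.75) × 0.25 = 0.001875
Highest score → healthy.

healthy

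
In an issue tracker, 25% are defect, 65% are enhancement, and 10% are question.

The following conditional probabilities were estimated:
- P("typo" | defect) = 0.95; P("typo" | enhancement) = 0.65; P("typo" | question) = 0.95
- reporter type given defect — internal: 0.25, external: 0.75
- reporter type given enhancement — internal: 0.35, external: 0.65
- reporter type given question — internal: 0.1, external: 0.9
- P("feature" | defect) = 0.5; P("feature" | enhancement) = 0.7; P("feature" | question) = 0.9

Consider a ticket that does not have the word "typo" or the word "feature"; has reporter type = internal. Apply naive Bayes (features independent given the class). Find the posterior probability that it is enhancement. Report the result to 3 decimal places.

defect: 0.25 × (1−0.95) × 0.25 × (1−0.5) = 0.0015625
enhancement: 0.65 × (1−0.65) × 0.35 × (1−0.7) = 0.0238875
question: 0.1 × (1−0.95) × 0.1 × (1−0.9) = 0.00005
P(enhancement | x) = 0.0238875 / 0.0255 ≈ 0.937

0.937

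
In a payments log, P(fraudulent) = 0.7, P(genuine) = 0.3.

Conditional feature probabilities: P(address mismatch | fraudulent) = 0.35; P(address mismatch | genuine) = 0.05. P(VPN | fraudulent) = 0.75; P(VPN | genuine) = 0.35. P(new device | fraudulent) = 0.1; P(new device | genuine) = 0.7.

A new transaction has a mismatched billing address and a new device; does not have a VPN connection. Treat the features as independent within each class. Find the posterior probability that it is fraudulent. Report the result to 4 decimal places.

0.4730

fraudulent: 0.7 × 0.35 × (1−0.75) × 0.1 = 0.006125
genuine: 0.3 × 0.05 × (1−0.35) × 0.7 = 0.006825
P(fraudulent | x) = 0.006125 / 0.01295 ≈ 0.4730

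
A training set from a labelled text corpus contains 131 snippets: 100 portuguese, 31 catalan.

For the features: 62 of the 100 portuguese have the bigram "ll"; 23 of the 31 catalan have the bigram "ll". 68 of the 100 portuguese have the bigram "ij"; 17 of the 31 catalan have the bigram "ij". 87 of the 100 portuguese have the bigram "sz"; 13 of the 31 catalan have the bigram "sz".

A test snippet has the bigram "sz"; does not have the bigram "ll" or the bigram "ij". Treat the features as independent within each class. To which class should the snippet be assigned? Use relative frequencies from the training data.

portuguese: (100/131) × (38/100) × (32/100) × (87/100) ≈ 0.0807573
catalan: (31/131) × (8/31) × (14/31) × (13/31) ≈ 0.0115656
Highest score → portuguese.

portuguese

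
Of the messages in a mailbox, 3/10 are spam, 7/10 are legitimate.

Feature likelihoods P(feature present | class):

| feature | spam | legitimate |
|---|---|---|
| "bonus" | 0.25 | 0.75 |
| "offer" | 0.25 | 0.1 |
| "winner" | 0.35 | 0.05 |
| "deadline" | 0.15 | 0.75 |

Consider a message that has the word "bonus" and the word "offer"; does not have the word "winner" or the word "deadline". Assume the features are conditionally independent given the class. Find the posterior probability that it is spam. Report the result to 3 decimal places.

0.454

spam: 0.3 × 0.25 × 0.25 × (1−0.35) × (1−0.15) = 0.010359375
legitimate: 0.7 × 0.75 × 0.1 × (1−0.05) × (1−0.75) = 0.01246875
P(spam | x) = 0.010359375 / 0.022828125 ≈ 0.454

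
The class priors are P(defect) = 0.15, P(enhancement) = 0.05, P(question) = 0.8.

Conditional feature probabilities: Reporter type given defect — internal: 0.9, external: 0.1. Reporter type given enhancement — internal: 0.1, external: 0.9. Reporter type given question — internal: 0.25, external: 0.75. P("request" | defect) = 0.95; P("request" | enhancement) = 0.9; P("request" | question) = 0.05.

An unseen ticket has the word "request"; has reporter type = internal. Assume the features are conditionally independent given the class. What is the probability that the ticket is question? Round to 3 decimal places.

0.070

defect: 0.15 × 0.9 × 0.95 = 0.12825
enhancement: 0.05 × 0.1 × 0.9 = 0.0045
question: 0.8 × 0.25 × 0.05 = 0.01
P(question | x) = 0.01 / 0.14275 ≈ 0.070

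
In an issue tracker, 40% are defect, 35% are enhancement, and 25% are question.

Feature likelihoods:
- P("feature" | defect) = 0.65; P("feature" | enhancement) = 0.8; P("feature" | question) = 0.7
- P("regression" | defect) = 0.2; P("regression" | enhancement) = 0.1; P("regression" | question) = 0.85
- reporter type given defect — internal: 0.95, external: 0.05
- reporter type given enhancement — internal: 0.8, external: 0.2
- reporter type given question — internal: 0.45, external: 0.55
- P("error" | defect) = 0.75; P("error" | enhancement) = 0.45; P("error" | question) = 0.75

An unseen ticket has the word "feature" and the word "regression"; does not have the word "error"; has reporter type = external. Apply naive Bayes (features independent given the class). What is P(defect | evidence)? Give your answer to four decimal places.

defect: 0.4 × 0.65 × 0.2 × 0.05 × (1−0.75) = 0.00065
enhancement: 0.35 × 0.8 × 0.1 × 0.2 × (1−0.45) = 0.00308
question: 0.25 × 0.7 × 0.85 × 0.55 × (1−0.75) = 0.020453125
P(defect | x) = 0.00065 / 0.024183125 ≈ 0.0269

0.0269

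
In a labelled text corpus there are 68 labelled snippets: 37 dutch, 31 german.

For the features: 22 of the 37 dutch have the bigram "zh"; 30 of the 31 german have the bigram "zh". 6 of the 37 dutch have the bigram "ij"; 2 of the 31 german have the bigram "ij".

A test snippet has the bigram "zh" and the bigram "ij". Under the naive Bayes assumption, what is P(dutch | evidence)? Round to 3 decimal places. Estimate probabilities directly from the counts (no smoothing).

dutch: (37/68) × (22/37) × (6/37) ≈ 0.0524642
german: (31/68) × (30/31) × (2/31) ≈ 0.028463
P(dutch | x) = 0.0524642 / 0.0809272 ≈ 0.648

0.648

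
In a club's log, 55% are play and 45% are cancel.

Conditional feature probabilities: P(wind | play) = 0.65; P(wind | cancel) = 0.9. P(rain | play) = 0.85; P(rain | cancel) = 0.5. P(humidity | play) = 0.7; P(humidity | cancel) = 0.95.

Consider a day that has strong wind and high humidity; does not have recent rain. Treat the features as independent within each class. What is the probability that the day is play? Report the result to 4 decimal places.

play: 0.55 × 0.65 × (1−0.85) × 0.7 = 0.0375375
cancel: 0.45 × 0.9 × (1−0.5) × 0.95 = 0.192375
P(play | x) = 0.0375375 / 0.2299125 ≈ 0.1633

0.1633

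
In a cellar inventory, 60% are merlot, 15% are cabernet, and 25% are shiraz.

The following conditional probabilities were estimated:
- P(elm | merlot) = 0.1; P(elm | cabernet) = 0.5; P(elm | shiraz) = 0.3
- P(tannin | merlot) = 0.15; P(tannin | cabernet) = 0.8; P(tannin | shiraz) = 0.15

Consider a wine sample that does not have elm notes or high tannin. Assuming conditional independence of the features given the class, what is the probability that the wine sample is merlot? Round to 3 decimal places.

merlot: 0.6 × (1−0.1) × (1−0.15) = 0.459
cabernet: 0.15 × (1−0.5) × (1−0.8) = 0.015
shiraz: 0.25 × (1−0.3) × (1−0.15) = 0.14875
P(merlot | x) = 0.459 / 0.62275 ≈ 0.737

0.737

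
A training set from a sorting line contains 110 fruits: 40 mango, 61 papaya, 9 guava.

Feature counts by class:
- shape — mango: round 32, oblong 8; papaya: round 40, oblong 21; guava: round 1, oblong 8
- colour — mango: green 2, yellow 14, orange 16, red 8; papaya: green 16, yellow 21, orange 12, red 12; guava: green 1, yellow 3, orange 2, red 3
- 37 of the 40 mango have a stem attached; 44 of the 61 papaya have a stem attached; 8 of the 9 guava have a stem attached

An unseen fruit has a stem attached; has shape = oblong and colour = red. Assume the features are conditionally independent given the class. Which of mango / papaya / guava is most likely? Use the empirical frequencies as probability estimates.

papaya

mango: (40/110) × (8/40) × (8/40) × (37/40) ≈ 0.0134545
papaya: (61/110) × (21/61) × (12/61) × (44/61) ≈ 0.0270895
guava: (9/110) × (8/9) × (3/9) × (8/9) ≈ 0.0215488
Highest score → papaya.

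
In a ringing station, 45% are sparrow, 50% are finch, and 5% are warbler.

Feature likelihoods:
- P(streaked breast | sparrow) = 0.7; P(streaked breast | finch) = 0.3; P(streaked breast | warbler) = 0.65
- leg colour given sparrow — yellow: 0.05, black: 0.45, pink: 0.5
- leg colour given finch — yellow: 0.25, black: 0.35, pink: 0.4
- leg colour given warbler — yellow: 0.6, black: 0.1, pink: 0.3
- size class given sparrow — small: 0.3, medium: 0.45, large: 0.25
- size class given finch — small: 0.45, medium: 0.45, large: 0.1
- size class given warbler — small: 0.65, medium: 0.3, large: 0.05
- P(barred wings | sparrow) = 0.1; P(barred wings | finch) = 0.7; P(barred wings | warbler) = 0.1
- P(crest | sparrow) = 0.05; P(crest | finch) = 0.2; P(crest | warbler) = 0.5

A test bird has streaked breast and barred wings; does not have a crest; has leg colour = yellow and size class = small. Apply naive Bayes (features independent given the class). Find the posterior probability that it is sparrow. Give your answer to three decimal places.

sparrow: 0.45 × 0.7 × 0.05 × 0.3 × 0.1 × (1−0.05) = 0.000448875
finch: 0.5 × 0.3 × 0.25 × 0.45 × 0.7 × (1−0.2) = 0.00945
warbler: 0.05 × 0.65 × 0.6 × 0.65 × 0.1 × (1−0.5) = 0.00063375
P(sparrow | x) = 0.000448875 / 0.010532625 ≈ 0.043

0.043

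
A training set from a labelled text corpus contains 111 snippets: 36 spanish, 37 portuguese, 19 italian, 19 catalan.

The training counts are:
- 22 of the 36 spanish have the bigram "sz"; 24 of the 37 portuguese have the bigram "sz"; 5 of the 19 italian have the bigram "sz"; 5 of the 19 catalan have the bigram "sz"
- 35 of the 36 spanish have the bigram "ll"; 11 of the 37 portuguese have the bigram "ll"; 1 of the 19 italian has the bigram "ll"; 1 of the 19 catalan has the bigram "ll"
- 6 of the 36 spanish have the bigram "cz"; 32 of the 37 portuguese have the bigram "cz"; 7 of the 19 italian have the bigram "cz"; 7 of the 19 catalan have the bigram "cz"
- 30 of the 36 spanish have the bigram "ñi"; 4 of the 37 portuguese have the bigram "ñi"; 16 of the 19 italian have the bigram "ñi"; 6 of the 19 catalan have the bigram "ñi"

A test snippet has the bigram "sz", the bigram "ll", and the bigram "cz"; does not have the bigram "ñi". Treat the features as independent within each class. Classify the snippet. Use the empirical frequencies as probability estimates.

spanish: (36/111) × (22/36) × (35/36) × (6/36) × (6/36) ≈ 0.00535257
portuguese: (37/111) × (24/37) × (11/37) × (32/37) × (33/37) ≈ 0.0495838
italian: (19/111) × (5/19) × (1/19) × (7/19) × (3/19) ≈ 0.000137913
catalan: (19/111) × (5/19) × (1/19) × (7/19) × (13/19) ≈ 0.000597623
Highest score → portuguese.

portuguese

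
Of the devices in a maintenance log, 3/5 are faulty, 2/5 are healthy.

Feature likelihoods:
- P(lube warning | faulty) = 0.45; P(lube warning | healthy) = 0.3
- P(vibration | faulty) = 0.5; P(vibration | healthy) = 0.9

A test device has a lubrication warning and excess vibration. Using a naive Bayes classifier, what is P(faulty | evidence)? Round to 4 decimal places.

faulty: 0.6 × 0.45 × 0.5 = 0.135
healthy: 0.4 × 0.3 × 0.9 = 0.108
P(faulty | x) = 0.135 / 0.243 ≈ 0.5556

0.5556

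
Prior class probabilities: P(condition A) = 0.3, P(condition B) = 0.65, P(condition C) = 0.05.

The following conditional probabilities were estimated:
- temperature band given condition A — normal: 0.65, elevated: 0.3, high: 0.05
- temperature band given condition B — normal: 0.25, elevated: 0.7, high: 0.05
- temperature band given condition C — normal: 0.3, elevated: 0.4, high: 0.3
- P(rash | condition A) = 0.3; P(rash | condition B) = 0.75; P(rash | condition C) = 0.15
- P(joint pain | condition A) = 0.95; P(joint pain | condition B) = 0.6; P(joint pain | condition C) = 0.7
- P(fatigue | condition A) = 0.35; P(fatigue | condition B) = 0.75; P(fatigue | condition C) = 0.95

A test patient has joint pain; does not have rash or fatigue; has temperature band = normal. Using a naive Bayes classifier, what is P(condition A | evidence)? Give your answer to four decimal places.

0.9280

condition A: 0.3 × 0.65 × (1−0.3) × 0.95 × (1−0.35) = 0.08428875
condition B: 0.65 × 0.25 × (1−0.75) × 0.6 × (1−0.75) = 0.00609375
condition C: 0.05 × 0.3 × (1−0.15) × 0.7 × (1−0.95) = 0.00044625
P(condition A | x) = 0.08428875 / 0.09082875 ≈ 0.9280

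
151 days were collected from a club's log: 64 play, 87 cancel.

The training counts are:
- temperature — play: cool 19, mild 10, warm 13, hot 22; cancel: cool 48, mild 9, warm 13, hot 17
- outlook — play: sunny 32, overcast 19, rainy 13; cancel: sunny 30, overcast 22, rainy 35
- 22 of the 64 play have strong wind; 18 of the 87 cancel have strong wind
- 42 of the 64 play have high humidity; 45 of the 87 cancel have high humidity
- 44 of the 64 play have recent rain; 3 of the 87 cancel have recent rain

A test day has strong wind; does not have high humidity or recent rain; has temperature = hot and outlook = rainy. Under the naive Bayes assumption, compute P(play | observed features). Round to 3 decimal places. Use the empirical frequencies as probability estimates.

play: (64/151) × (22/64) × (13/64) × (22/64) × (22/64) × (20/64) ≈ 0.00109281
cancel: (87/151) × (17/87) × (35/87) × (18/87) × (42/87) × (84/87) ≈ 0.00436781
P(play | x) = 0.00109281 / 0.00546062 ≈ 0.200

0.200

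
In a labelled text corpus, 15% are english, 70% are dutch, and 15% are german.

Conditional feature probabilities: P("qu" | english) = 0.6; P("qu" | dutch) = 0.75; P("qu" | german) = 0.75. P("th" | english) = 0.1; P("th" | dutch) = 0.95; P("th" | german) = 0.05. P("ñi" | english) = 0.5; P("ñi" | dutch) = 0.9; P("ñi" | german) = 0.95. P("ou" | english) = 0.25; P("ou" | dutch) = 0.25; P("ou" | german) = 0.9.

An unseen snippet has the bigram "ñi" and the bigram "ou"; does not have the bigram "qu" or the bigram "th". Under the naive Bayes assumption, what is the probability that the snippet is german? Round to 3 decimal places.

0.777

english: 0.15 × (1−0.6) × (1−0.1) × 0.5 × 0.25 = 0.00675
dutch: 0.7 × (1−0.75) × (1−0.95) × 0.9 × 0.25 = 0.00196875
german: 0.15 × (1−0.75) × (1−0.05) × 0.95 × 0.9 = 0.030459375
P(german | x) = 0.030459375 / 0.039178125 ≈ 0.777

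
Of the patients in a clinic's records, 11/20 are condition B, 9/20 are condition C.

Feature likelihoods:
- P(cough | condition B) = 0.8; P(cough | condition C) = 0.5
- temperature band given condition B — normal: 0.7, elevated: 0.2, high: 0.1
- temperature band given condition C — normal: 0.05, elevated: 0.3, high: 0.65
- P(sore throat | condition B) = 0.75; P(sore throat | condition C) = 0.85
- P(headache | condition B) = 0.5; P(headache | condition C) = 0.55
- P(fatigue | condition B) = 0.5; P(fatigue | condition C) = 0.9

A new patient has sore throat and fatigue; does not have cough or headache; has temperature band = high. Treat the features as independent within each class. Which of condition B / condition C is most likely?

condition B: 0.55 × (1−0.8) × 0.1 × 0.75 × (1−0.5) × 0.5 = 0.0020625
condition C: 0.45 × (1−0.5) × 0.65 × 0.85 × (1−0.55) × 0.9 = 0.0503465625
Highest score → condition C.

condition C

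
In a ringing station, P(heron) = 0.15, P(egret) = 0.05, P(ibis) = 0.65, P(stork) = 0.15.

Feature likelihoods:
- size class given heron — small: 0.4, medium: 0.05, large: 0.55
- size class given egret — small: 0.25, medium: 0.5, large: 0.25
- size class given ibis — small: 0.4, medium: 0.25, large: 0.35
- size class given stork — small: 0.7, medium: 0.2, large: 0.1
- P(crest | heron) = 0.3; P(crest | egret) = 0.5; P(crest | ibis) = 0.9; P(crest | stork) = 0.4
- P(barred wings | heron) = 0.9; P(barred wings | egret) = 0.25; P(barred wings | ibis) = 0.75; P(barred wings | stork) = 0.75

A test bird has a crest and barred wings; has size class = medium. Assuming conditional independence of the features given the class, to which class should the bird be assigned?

ibis

heron: 0.15 × 0.05 × 0.3 × 0.9 = 0.002025
egret: 0.05 × 0.5 × 0.5 × 0.25 = 0.003125
ibis: 0.65 × 0.25 × 0.9 × 0.75 = 0.1096875
stork: 0.15 × 0.2 × 0.4 × 0.75 = 0.009
Highest score → ibis.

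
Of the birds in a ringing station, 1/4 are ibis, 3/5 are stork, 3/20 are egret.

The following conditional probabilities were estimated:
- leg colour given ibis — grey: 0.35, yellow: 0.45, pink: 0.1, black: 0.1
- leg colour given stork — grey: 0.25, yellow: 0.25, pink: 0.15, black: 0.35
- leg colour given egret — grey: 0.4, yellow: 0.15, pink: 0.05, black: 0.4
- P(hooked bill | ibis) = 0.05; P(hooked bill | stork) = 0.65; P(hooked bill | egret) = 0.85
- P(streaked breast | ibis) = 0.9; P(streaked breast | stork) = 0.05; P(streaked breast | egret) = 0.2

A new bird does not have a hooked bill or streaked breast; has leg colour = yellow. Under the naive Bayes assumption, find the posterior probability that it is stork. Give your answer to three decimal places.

0.788

ibis: 0.25 × 0.45 × (1−0.05) × (1−0.9) = 0.0106875
stork: 0.6 × 0.25 × (1−0.65) × (1−0.05) = 0.049875
egret: 0.15 × 0.15 × (1−0.85) × (1−0.2) = 0.0027
P(stork | x) = 0.049875 / 0.0632625 ≈ 0.788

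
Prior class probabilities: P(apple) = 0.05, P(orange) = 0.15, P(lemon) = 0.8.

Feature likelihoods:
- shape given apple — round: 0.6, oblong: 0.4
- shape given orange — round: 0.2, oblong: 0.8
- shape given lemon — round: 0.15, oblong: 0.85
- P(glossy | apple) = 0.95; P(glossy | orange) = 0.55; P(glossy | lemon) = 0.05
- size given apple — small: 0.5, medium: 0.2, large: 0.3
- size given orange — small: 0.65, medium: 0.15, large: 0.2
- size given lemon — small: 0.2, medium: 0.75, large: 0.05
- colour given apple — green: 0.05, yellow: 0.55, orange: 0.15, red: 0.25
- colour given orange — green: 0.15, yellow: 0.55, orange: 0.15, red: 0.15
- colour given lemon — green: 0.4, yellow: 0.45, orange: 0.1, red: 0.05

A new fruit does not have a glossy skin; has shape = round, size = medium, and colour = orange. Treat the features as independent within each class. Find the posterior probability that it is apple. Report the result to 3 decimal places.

0.005

apple: 0.05 × 0.6 × (1−0.95) × 0.2 × 0.15 = 0.000045
orange: 0.15 × 0.2 × (1−0.55) × 0.15 × 0.15 = 0.00030375
lemon: 0.8 × 0.15 × (1−0.05) × 0.75 × 0.1 = 0.00855
P(apple | x) = 0.000045 / 0.00889875 ≈ 0.005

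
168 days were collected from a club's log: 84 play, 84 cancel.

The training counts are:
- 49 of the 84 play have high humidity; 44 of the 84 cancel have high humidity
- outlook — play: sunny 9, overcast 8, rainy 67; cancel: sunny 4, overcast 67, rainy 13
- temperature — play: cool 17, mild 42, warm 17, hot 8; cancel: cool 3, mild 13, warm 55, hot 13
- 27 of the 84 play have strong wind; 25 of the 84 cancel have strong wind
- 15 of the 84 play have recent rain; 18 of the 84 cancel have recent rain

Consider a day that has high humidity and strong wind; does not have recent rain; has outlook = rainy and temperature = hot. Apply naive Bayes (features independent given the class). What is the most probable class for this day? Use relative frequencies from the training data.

play

play: (84/168) × (49/84) × (67/84) × (8/84) × (27/84) × (69/84) ≈ 0.00584988
cancel: (84/168) × (44/84) × (13/84) × (13/84) × (25/84) × (66/84) ≈ 0.00146689
Highest score → play.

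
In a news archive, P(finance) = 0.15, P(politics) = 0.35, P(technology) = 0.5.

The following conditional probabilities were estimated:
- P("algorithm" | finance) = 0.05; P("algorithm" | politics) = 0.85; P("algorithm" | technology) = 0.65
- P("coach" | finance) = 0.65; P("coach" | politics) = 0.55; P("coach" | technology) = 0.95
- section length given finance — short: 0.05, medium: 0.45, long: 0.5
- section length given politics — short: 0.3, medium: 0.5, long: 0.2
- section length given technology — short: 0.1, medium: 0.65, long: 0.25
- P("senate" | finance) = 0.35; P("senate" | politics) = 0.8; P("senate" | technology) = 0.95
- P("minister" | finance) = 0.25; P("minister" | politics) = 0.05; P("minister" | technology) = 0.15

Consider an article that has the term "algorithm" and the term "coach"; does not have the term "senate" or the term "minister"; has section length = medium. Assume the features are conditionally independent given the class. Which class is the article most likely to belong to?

politics

finance: 0.15 × 0.05 × 0.65 × 0.45 × (1−0.35) × (1−0.25) = 0.001069453125
politics: 0.35 × 0.85 × 0.55 × 0.5 × (1−0.8) × (1−0.05) = 0.015544375
technology: 0.5 × 0.65 × 0.95 × 0.65 × (1−0.95) × (1−0.15) = 0.00852921875
Highest score → politics.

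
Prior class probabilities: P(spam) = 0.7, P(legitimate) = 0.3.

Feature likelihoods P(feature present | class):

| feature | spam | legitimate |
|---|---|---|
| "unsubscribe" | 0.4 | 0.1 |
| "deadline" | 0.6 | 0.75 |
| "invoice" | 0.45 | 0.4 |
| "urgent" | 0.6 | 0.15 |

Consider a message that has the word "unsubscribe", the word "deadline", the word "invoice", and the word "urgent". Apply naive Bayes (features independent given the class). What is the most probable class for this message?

spam: 0.7 × 0.4 × 0.6 × 0.45 × 0.6 = 0.04536
legitimate: 0.3 × 0.1 × 0.75 × 0.4 × 0.15 = 0.00135
Highest score → spam.

spam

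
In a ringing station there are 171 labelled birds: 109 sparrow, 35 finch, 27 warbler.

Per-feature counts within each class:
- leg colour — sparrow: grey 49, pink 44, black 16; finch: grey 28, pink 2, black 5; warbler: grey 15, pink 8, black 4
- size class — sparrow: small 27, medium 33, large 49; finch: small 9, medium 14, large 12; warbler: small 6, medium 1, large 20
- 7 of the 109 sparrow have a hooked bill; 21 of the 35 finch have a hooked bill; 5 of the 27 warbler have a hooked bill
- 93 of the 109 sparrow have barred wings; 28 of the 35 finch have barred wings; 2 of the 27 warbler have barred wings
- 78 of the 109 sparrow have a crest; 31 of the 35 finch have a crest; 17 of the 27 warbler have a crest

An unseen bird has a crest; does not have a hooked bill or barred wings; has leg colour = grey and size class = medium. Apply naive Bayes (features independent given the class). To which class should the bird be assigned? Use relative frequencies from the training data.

sparrow: (109/171) × (49/109) × (33/109) × (102/109) × (16/109) × (78/109) ≈ 0.00852752
finch: (35/171) × (28/35) × (14/35) × (14/35) × (7/35) × (31/35) ≈ 0.00464094
warbler: (27/171) × (15/27) × (1/27) × (22/27) × (25/27) × (17/27) ≈ 0.0015433
Highest score → sparrow.

sparrow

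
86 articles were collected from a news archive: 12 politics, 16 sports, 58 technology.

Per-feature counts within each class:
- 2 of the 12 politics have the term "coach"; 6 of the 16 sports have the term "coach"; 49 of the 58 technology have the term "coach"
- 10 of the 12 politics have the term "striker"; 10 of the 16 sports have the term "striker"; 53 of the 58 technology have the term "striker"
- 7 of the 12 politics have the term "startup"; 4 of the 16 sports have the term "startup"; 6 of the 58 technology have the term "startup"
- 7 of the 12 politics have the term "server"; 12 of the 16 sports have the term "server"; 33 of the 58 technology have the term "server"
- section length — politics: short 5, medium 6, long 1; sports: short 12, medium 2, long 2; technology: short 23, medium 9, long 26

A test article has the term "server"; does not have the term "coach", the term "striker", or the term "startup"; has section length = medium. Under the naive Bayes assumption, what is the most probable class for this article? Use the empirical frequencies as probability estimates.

politics: (12/86) × (10/12) × (2/12) × (5/12) × (7/12) × (6/12) ≈ 0.00235519
sports: (16/86) × (10/16) × (6/16) × (12/16) × (12/16) × (2/16) ≈ 0.00306595
technology: (58/86) × (9/58) × (5/58) × (52/58) × (33/58) × (9/58) ≈ 0.000714105
Highest score → sports.

sports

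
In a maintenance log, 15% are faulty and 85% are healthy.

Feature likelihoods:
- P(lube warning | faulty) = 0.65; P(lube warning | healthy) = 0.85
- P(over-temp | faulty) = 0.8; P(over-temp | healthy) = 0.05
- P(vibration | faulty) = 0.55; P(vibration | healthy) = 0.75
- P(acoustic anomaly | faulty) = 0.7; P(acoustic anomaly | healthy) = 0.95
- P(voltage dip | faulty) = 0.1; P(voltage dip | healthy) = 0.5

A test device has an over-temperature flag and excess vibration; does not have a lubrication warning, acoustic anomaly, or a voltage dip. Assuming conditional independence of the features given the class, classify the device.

faulty: 0.15 × (1−0.65) × 0.8 × 0.55 × (1−0.7) × (1−0.1) = 0.006237
healthy: 0.85 × (1−0.85) × 0.05 × 0.75 × (1−0.95) × (1−0.5) = 0.00011953125
Highest score → faulty.

faulty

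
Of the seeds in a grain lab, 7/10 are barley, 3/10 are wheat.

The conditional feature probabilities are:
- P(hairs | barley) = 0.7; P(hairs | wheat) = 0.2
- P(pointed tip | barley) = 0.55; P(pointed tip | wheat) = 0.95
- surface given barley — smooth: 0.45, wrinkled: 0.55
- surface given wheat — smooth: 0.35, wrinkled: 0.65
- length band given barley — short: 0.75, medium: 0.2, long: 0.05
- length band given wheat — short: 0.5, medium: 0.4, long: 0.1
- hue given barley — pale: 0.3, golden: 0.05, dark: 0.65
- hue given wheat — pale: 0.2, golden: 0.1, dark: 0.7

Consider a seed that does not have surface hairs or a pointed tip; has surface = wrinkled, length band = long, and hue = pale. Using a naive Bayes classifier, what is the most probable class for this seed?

barley: 0.7 × (1−0.7) × (1−0.55) × 0.55 × 0.05 × 0.3 = 0.000779625
wheat: 0.3 × (1−0.2) × (1−0.95) × 0.65 × 0.1 × 0.2 = 0.000156
Highest score → barley.

barley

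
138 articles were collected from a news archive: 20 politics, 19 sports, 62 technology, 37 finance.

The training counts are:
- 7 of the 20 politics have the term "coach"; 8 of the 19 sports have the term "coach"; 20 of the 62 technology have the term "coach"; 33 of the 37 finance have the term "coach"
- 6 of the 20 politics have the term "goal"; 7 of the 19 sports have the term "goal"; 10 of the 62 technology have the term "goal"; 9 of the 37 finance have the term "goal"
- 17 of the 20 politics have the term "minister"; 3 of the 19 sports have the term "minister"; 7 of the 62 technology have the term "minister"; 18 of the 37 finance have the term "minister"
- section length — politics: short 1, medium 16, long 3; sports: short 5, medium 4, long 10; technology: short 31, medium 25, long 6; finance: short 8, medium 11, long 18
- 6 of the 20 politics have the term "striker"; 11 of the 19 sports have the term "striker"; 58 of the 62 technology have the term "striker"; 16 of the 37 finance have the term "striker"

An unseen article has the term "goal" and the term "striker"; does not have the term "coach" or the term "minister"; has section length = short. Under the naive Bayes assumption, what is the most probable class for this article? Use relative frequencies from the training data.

politics: (20/138) × (13/20) × (6/20) × (3/20) × (1/20) × (6/20) ≈ 0.000063587
sports: (19/138) × (11/19) × (7/19) × (16/19) × (5/19) × (11/19) ≈ 0.00376773
technology: (62/138) × (42/62) × (10/62) × (55/62) × (31/62) × (58/62) ≈ 0.0203683
finance: (37/138) × (4/37) × (9/37) × (19/37) × (8/37) × (16/37) ≈ 0.000338517
Highest score → technology.

technology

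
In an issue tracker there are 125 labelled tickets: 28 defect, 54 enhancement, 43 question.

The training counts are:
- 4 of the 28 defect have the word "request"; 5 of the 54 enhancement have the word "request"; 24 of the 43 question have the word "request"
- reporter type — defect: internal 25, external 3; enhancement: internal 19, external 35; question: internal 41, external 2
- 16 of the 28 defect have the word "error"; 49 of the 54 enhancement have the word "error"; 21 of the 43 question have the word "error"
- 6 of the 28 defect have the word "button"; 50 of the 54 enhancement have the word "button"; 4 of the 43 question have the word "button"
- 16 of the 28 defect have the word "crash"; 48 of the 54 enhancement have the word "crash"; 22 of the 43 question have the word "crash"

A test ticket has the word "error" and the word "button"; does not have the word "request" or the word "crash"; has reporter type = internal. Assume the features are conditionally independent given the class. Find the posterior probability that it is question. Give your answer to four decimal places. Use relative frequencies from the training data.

defect: (28/125) × (24/28) × (25/28) × (16/28) × (6/28) × (12/28) ≈ 0.00899625
enhancement: (54/125) × (49/54) × (19/54) × (49/54) × (50/54) × (6/54) ≈ 0.012876
question: (43/125) × (19/43) × (41/43) × (21/43) × (4/43) × (21/43) ≈ 0.00321553
P(question | x) = 0.00321553 / 0.02508778 ≈ 0.1282

0.1282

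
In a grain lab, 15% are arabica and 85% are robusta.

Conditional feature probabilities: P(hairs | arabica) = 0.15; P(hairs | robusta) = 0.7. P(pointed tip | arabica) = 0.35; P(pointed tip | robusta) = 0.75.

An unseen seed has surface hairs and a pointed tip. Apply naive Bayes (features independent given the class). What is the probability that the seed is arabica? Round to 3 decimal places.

0.017

arabica: 0.15 × 0.15 × 0.35 = 0.007875
robusta: 0.85 × 0.7 × 0.75 = 0.44625
P(arabica | x) = 0.007875 / 0.454125 ≈ 0.017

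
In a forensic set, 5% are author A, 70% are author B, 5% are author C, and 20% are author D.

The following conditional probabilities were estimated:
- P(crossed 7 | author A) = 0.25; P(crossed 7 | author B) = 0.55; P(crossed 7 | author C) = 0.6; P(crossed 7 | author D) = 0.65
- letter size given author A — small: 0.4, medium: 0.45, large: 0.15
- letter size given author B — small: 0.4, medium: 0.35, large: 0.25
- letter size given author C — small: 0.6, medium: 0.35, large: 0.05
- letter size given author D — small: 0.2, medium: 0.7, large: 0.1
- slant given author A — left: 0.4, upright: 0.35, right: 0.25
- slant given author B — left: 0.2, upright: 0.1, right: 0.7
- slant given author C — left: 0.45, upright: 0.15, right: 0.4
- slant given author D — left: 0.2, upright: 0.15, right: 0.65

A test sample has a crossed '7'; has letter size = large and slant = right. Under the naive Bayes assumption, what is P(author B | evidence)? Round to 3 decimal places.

0.876

author A: 0.05 × 0.25 × 0.15 × 0.25 = 0.00046875
author B: 0.7 × 0.55 × 0.25 × 0.7 = 0.067375
author C: 0.05 × 0.6 × 0.05 × 0.4 = 0.0006
author D: 0.2 × 0.65 × 0.1 × 0.65 = 0.00845
P(author B | x) = 0.067375 / 0.07689375 ≈ 0.876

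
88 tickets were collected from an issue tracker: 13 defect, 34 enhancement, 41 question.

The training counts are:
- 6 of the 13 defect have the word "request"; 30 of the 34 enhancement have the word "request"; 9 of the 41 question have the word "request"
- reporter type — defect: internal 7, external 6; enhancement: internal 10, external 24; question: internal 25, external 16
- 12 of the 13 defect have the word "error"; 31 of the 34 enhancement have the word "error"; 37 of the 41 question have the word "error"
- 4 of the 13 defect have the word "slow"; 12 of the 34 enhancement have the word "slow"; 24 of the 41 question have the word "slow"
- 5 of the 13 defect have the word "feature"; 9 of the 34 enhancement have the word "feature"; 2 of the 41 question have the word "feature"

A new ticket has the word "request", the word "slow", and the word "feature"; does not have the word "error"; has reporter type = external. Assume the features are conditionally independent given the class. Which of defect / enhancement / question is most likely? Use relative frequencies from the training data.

enhancement

defect: (13/88) × (6/13) × (6/13) × (1/13) × (4/13) × (5/13) ≈ 0.000286468
enhancement: (34/88) × (30/34) × (24/34) × (3/34) × (12/34) × (9/34) ≈ 0.00198371
question: (41/88) × (9/41) × (16/41) × (4/41) × (24/41) × (2/41) ≈ 0.000111185
Highest score → enhancement.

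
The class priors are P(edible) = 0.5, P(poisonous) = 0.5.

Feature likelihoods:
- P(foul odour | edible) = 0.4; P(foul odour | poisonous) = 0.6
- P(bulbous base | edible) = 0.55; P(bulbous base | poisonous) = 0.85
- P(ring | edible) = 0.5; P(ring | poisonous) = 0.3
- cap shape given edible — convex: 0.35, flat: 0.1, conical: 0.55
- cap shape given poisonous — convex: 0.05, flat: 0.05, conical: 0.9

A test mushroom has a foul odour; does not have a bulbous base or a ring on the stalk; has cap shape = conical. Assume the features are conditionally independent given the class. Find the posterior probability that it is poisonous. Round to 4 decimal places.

edible: 0.5 × 0.4 × (1−0.55) × (1−0.5) × 0.55 = 0.02475
poisonous: 0.5 × 0.6 × (1−0.85) × (1−0.3) × 0.9 = 0.02835
P(poisonous | x) = 0.02835 / 0.0531 ≈ 0.5339

0.5339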